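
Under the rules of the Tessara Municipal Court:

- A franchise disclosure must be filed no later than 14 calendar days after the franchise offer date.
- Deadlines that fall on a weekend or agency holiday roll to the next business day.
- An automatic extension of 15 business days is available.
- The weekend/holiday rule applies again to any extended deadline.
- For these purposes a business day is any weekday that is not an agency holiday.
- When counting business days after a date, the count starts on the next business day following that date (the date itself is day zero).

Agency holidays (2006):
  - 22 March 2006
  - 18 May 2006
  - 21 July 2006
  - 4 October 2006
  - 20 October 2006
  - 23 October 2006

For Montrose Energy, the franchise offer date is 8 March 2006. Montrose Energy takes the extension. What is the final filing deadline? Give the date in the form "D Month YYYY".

14 calendar days after 8 March 2006 is 22 March 2006.
22 March 2006 is a listed holiday; the next business day is 23 March 2006 (Thursday).
Applying the 15-business-day extension: 15 business days after 23 March 2006 is 13 April 2006.
13 April 2006 falls on a Thursday, which is a business day, so no adjustment is needed.
The final due date is 13 April 2006.

13 April 2006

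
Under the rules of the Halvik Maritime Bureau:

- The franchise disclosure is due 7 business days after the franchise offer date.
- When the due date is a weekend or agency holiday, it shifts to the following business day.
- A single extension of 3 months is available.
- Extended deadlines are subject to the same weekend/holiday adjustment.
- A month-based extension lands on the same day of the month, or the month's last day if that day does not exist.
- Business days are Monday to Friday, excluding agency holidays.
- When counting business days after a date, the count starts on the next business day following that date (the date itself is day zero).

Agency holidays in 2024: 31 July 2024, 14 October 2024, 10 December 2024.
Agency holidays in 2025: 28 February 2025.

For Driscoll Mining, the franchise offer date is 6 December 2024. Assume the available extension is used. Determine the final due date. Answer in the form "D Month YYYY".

18 March 2025

7 business days after 6 December 2024, excluding weekends and holidays, is 18 December 2024.
Since 18 December 2024 is a Wednesday and not a holiday, the date is unchanged.
The 3 months extension carries 18 December 2024 to 18 March 2025.
18 March 2025 (Tuesday) is already a business day.
Final deadline: 18 March 2025.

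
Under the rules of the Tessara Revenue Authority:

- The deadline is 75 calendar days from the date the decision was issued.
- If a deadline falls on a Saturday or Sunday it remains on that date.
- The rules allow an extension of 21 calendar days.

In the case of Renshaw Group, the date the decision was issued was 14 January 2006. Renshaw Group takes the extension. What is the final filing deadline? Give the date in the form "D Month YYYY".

75 calendar days after 14 January 2006 is 30 March 2006.
No adjustment is made for weekends or holidays, so 30 March 2006 stands.
Add the 21 calendar-day extension to 30 March 2006: 20 April 2006.
20 April 2006 is a Thursday; no weekend or holiday adjustment applies.
Deadline: 20 April 2006.

20 April 2006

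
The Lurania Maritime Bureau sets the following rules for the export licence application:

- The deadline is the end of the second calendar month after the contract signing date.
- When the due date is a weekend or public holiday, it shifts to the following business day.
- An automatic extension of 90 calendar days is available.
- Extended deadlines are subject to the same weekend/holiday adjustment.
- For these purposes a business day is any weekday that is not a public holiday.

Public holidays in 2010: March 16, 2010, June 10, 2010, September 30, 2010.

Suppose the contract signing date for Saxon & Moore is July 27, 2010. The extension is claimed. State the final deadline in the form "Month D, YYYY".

December 30, 2010

2 months after July 27, 2010 falls in September 2010; the last day of that month is September 30, 2010.
September 30, 2010 falls on a listed holiday. Rolling to the next business day gives October 1, 2010, a Friday.
With the 90-day extension, October 1, 2010 becomes December 30, 2010.
December 30, 2010 is a Thursday and not a listed holiday, so it stands.
The final due date is December 30, 2010.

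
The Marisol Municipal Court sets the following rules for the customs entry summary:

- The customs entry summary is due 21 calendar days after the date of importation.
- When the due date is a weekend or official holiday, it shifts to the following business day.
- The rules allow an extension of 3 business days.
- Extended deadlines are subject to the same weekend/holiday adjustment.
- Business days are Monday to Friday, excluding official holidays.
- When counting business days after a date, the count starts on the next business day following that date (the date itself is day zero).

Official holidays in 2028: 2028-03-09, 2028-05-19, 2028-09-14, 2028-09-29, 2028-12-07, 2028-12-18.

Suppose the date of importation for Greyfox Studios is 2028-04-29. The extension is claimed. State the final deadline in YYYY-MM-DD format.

Trigger date 2028-04-29 + 21 calendar days = 2028-05-20.
Because 2028-05-20 is a Saturday, the deadline becomes 2028-05-22 (Monday).
The 3-business-day extension runs from 2028-05-22 to 2028-05-25.
Since 2028-05-25 is a Thursday and not a holiday, the date is unchanged.
The final due date is 2028-05-25.

2028-05-25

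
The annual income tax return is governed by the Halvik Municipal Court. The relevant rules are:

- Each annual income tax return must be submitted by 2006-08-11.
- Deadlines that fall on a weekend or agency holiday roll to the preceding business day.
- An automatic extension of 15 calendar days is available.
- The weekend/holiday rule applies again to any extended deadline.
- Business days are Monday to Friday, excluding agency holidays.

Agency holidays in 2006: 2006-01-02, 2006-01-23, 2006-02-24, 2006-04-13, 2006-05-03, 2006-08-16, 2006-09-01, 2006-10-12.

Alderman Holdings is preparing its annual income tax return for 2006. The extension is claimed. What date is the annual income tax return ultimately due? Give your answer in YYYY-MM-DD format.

The statutory due date is 2006-08-11.
2006-08-11 is a Friday and not a listed holiday, so it stands.
With the 15-day extension, 2006-08-11 becomes 2006-08-26.
2006-08-26 is a Saturday; the preceding business day is 2006-08-25 (Friday).
Deadline: 2006-08-25.

2006-08-25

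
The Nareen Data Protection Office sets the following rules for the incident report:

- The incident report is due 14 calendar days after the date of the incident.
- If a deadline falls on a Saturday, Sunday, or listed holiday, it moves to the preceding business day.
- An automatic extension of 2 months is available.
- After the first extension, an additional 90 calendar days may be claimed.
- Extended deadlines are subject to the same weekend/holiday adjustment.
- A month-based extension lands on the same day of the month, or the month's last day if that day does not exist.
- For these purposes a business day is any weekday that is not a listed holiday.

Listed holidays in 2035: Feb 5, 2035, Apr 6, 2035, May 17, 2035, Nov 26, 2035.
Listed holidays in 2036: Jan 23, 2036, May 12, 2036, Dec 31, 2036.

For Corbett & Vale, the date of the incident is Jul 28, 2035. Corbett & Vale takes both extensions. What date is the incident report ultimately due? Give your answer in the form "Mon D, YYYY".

14 calendar days after Jul 28, 2035 is Aug 11, 2035.
Aug 11, 2035 is a Saturday; the preceding business day is Aug 10, 2035 (Friday).
Applying the 2 months extension: 2 months after Aug 10, 2035 is Oct 10, 2035.
Oct 10, 2035 is a Wednesday and not a listed holiday, so it stands.
With the 90-day extension, Oct 10, 2035 becomes Jan 8, 2036.
Jan 8, 2036 falls on a Tuesday, which is a business day, so no adjustment is needed.
Final deadline: Jan 8, 2036.

Jan 8, 2036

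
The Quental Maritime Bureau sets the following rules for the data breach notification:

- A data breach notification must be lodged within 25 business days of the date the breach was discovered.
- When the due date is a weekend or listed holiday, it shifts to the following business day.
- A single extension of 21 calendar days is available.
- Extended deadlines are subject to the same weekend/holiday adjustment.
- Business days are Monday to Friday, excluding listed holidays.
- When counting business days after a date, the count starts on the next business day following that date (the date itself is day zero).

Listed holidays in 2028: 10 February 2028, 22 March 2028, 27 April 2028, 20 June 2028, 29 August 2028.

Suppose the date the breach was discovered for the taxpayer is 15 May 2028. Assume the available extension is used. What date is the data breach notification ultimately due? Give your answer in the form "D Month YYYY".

25 business days after 15 May 2028, excluding weekends and holidays, is 19 June 2028.
Since 19 June 2028 is a Monday and not a holiday, the date is unchanged.
Applying the 21-calendar-day extension: 19 June 2028 + 21 days = 10 July 2028.
10 July 2028 is a Monday and not a listed holiday, so it stands.
The final due date is 10 July 2028.

10 July 2028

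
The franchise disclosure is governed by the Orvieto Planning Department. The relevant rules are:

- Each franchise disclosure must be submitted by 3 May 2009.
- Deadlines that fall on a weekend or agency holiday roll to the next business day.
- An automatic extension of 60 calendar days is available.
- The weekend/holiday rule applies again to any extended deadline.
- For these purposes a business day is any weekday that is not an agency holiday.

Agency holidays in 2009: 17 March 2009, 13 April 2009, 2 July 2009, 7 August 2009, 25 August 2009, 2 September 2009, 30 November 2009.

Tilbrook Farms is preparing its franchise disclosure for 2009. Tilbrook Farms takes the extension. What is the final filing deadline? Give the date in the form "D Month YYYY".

3 July 2009

The stated deadline is 3 May 2009.
Because 3 May 2009 is a Sunday, the deadline becomes 4 May 2009 (Monday).
Add the 60 calendar-day extension to 4 May 2009: 3 July 2009.
Since 3 July 2009 is a Friday and not a holiday, the date is unchanged.
The final due date is 3 July 2009.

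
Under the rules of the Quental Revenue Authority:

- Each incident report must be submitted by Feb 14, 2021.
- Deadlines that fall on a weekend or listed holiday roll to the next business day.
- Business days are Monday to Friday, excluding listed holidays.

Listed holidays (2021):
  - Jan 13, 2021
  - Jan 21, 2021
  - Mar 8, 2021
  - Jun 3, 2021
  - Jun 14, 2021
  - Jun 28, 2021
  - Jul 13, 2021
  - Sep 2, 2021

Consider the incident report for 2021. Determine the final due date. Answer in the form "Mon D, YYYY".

Feb 15, 2021

Start from the fixed due date, Feb 14, 2021.
Feb 14, 2021 is a Sunday; the next business day is Feb 15, 2021 (Monday).
So the filing is due Feb 15, 2021.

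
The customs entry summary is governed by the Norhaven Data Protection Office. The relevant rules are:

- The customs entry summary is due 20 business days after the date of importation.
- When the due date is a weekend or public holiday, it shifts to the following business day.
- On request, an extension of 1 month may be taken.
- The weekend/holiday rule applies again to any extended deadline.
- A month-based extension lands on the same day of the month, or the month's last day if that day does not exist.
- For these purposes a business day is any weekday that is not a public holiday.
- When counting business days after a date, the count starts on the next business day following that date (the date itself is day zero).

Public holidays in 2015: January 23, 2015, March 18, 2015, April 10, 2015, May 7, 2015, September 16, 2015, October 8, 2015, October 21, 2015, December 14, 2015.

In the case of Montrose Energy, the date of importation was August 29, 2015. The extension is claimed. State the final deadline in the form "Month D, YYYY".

Starting the day after August 29, 2015 and counting 20 business days lands on September 28, 2015.
September 28, 2015 (Monday) is already a business day.
Applying the 1 month extension: 1 month after September 28, 2015 is October 28, 2015.
Since October 28, 2015 is a Wednesday and not a holiday, the date is unchanged.
The final due date is October 28, 2015.

October 28, 2015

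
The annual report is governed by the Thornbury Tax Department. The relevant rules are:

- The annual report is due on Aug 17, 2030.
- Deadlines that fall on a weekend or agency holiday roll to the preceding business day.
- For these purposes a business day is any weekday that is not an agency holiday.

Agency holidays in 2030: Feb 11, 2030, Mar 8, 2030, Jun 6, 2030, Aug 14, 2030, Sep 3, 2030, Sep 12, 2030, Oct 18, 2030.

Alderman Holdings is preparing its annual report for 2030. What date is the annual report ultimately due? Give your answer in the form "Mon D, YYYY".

Aug 16, 2030

Start from the fixed due date, Aug 17, 2030.
Aug 17, 2030 is a Saturday; the preceding business day is Aug 16, 2030 (Friday).
Deadline: Aug 16, 2030.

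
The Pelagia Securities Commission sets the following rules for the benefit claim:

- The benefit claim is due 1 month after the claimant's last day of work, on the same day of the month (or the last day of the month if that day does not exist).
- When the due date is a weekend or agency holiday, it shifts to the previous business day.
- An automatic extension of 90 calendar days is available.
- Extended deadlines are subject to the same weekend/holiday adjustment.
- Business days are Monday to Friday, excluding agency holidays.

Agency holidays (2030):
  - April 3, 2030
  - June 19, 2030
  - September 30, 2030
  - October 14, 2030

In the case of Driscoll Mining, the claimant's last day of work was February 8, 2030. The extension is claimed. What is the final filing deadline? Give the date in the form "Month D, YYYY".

June 6, 2030

1 month after February 8, 2030, on the same day of the month, is March 8, 2030.
March 8, 2030 falls on a Friday, which is a business day, so no adjustment is needed.
Applying the 90-calendar-day extension: March 8, 2030 + 90 days = June 6, 2030.
Since June 6, 2030 is a Thursday and not a holiday, the date is unchanged.
The final due date is June 6, 2030.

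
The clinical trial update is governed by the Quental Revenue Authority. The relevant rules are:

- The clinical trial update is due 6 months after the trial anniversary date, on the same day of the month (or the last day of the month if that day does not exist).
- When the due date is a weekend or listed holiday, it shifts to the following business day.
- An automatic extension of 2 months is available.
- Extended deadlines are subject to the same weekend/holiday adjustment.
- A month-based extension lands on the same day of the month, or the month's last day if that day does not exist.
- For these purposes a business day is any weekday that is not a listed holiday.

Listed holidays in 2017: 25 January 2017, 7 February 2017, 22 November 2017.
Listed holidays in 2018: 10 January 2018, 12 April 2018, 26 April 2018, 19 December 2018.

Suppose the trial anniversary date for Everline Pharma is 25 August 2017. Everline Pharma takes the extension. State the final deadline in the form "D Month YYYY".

27 April 2018

Moving 6 months forward from 25 August 2017 on the corresponding day gives 25 February 2018.
25 February 2018 is a Sunday; the next business day is 26 February 2018 (Monday).
The 2 months extension carries 26 February 2018 to 26 April 2018.
26 April 2018 falls on a listed holiday. Rolling to the next business day gives 27 April 2018, a Friday.
Deadline: 27 April 2018.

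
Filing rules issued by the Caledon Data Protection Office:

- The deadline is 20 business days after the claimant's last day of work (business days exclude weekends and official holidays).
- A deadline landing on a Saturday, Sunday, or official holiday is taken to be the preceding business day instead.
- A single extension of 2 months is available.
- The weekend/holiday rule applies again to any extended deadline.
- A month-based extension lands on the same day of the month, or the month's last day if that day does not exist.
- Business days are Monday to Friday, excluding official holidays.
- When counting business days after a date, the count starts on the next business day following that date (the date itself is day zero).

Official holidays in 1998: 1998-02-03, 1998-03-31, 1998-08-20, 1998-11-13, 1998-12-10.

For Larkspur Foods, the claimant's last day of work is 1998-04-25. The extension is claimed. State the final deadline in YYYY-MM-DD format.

Counting 20 business days after 1998-04-25 (skipping weekends and listed holidays) reaches 1998-05-22.
1998-05-22 (Friday) is already a business day.
The 2 months extension carries 1998-05-22 to 1998-07-22.
1998-07-22 is a Wednesday and not a listed holiday, so it stands.
Final deadline: 1998-07-22.

1998-07-22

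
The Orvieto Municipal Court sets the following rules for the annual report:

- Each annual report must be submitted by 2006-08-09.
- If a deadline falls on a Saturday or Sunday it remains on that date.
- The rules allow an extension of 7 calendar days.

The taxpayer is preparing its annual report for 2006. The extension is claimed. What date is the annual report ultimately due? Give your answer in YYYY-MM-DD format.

2006-08-16

The stated deadline is 2006-08-09.
No adjustment is made for weekends or holidays, so 2006-08-09 stands.
The 7-calendar-day extension moves the deadline from 2006-08-09 to 2006-08-16.
2006-08-16 is a Wednesday; no weekend or holiday adjustment applies.
The final due date is 2006-08-16.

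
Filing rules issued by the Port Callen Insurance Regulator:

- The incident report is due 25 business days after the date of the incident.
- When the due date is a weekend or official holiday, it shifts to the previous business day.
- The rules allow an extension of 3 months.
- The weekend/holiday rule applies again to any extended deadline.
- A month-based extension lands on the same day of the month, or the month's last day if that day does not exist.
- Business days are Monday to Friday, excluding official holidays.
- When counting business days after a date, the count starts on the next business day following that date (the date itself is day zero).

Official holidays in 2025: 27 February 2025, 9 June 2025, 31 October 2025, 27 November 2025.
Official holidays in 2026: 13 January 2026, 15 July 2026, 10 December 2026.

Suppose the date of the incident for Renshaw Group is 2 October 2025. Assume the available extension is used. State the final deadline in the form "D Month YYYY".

6 February 2026

Counting 25 business days after 2 October 2025 (skipping weekends and listed holidays) reaches 7 November 2025.
7 November 2025 falls on a Friday, which is a business day, so no adjustment is needed.
Applying the 3 months extension: 3 months after 7 November 2025 is 7 February 2026.
7 February 2026 is a Saturday; the preceding business day is 6 February 2026 (Friday).
Final deadline: 6 February 2026.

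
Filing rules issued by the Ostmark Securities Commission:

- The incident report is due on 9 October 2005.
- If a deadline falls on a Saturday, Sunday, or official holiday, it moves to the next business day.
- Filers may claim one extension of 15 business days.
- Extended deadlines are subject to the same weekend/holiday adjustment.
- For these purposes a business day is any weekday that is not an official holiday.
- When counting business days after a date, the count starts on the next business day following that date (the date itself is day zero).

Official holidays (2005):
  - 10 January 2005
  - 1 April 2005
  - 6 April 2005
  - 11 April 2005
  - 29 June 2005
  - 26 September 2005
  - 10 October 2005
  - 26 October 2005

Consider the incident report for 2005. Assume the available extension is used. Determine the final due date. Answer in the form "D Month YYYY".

Start from the fixed due date, 9 October 2005.
Because 9 October 2005 is a Sunday, the deadline becomes 11 October 2005 (Tuesday).
Counting 15 further business days from 11 October 2005 reaches 2 November 2005.
2 November 2005 is a Wednesday and not a listed holiday, so it stands.
The final due date is 2 November 2005.

2 November 2005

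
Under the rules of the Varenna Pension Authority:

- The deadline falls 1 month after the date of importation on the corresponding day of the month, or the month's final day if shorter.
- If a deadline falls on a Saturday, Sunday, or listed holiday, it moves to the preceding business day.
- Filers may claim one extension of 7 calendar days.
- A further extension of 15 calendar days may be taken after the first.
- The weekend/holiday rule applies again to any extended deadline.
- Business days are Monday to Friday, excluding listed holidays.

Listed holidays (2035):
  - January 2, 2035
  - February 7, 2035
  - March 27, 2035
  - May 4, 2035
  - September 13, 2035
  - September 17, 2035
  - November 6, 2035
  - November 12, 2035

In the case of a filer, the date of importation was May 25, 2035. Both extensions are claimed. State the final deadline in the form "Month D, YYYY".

July 17, 2035

1 month after May 25, 2035, on the same day of the month, is June 25, 2035.
June 25, 2035 (Monday) is already a business day.
Applying the 7-calendar-day extension: June 25, 2035 + 7 days = July 2, 2035.
Since July 2, 2035 is a Monday and not a holiday, the date is unchanged.
Applying the 15-calendar-day extension: July 2, 2035 + 15 days = July 17, 2035.
July 17, 2035 (Tuesday) is already a business day.
Deadline: July 17, 2035.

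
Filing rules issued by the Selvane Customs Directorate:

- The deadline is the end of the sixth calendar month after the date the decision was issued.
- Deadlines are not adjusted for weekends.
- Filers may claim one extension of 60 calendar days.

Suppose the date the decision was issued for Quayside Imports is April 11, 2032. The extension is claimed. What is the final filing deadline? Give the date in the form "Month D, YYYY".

December 30, 2032

The sixth month after April 11, 2032 is October 2032, whose last day is October 31, 2032.
October 31, 2032 falls on a Sunday. The rules make no weekend/holiday allowance, so it remains October 31, 2032.
Add the 60 calendar-day extension to October 31, 2032: December 30, 2032.
December 30, 2032 is a Thursday; no weekend or holiday adjustment applies.
The final due date is December 30, 2032.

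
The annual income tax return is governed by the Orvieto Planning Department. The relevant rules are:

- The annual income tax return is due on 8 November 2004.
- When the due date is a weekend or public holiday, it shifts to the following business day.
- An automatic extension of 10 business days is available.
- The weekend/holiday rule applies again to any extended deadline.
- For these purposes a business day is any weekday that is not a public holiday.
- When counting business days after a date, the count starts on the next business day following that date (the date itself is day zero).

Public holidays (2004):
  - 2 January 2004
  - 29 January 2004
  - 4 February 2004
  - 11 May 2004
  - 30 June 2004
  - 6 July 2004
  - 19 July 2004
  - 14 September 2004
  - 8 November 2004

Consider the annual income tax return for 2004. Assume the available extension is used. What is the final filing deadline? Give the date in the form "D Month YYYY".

23 November 2004

The stated deadline is 8 November 2004.
8 November 2004 falls on a listed holiday. Rolling to the next business day gives 9 November 2004, a Tuesday.
Applying the 10-business-day extension: 10 business days after 9 November 2004 is 23 November 2004.
23 November 2004 (Tuesday) is already a business day.
The final due date is 23 November 2004.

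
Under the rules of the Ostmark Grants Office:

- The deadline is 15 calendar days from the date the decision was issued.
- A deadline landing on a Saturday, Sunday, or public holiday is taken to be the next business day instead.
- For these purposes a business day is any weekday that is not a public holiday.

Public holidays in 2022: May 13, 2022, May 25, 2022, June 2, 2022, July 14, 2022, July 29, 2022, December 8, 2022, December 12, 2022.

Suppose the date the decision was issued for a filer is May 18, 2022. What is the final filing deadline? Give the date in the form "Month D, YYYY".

June 3, 2022

From May 18, 2022, 15 calendar days later is June 2, 2022.
June 2, 2022 is a listed holiday; the next business day is June 3, 2022 (Friday).
Deadline: June 3, 2022.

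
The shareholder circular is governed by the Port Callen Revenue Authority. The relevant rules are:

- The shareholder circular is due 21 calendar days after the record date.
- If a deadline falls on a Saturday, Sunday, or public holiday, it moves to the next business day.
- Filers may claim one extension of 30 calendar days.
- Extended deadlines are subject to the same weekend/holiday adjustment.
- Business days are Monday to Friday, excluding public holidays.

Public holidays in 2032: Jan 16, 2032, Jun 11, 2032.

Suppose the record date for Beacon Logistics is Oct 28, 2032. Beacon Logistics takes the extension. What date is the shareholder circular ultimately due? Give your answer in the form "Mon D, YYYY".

21 calendar days after Oct 28, 2032 is Nov 18, 2032.
Nov 18, 2032 falls on a Thursday, which is a business day, so no adjustment is needed.
Applying the 30-calendar-day extension: Nov 18, 2032 + 30 days = Dec 18, 2032.
Dec 18, 2032 is a Saturday, so it moves to the next business day, Dec 20, 2032 (Monday).
Deadline: Dec 20, 2032.

Dec 20, 2032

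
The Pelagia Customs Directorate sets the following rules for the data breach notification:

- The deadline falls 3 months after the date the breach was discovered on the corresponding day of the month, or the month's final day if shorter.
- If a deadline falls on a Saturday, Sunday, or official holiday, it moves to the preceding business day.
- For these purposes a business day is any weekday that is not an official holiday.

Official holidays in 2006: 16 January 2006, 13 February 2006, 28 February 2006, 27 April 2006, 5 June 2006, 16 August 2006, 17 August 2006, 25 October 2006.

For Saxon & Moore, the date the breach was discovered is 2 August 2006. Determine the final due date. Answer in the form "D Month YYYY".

3 months after 2 August 2006, on the same day of the month, is 2 November 2006.
2 November 2006 is a Thursday and not a listed holiday, so it stands.
So the filing is due 2 November 2006.

2 November 2006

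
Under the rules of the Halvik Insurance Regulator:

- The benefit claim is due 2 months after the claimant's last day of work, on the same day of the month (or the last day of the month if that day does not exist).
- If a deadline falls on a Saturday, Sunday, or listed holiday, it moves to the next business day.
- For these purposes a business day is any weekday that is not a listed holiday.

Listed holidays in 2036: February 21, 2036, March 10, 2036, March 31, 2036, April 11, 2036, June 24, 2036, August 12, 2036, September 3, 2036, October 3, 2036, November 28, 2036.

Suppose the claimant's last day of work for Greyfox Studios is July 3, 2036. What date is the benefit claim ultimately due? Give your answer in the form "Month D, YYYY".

September 4, 2036

2 months from July 3, 2036 is September 3, 2036.
September 3, 2036 is a listed holiday, so it moves to the next business day, September 4, 2036 (Thursday).
The final due date is September 4, 2036.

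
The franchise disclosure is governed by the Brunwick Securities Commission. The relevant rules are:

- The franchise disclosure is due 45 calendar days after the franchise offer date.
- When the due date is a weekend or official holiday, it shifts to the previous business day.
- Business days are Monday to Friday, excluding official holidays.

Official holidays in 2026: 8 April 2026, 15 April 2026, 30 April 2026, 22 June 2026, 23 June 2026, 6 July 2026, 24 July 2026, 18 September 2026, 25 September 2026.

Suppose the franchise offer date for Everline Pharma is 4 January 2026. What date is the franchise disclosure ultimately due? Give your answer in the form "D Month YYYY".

18 February 2026

From 4 January 2026, 45 calendar days later is 18 February 2026.
18 February 2026 (Wednesday) is already a business day.
Final deadline: 18 February 2026.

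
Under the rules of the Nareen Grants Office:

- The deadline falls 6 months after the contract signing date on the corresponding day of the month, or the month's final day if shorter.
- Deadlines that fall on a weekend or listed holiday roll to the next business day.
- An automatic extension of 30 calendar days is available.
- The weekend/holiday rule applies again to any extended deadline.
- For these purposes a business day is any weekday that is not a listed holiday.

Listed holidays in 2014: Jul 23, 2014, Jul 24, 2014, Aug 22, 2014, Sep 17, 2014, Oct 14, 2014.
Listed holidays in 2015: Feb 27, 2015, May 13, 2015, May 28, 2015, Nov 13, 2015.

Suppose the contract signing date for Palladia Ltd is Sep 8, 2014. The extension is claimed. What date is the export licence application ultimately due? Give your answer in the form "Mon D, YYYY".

Apr 8, 2015

6 months from Sep 8, 2014 is Mar 8, 2015.
Because Mar 8, 2015 is a Sunday, the deadline becomes Mar 9, 2015 (Monday).
The 30-calendar-day extension moves the deadline from Mar 9, 2015 to Apr 8, 2015.
Apr 8, 2015 falls on a Wednesday, which is a business day, so no adjustment is needed.
So the filing is due Apr 8, 2015.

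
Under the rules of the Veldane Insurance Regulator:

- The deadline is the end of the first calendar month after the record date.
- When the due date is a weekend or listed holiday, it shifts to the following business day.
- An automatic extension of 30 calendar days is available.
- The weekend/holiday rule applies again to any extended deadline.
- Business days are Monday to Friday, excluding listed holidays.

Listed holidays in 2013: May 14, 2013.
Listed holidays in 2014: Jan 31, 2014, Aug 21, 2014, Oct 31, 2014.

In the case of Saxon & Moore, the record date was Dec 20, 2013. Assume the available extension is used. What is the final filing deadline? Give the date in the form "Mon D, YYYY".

1 month after Dec 20, 2013 is January 2014; that month ends on Jan 31, 2014.
Because Jan 31, 2014 is a listed holiday, the deadline becomes Feb 3, 2014 (Monday).
The 30-calendar-day extension moves the deadline from Feb 3, 2014 to Mar 5, 2014.
Mar 5, 2014 is a Wednesday and not a listed holiday, so it stands.
The final due date is Mar 5, 2014.

Mar 5, 2014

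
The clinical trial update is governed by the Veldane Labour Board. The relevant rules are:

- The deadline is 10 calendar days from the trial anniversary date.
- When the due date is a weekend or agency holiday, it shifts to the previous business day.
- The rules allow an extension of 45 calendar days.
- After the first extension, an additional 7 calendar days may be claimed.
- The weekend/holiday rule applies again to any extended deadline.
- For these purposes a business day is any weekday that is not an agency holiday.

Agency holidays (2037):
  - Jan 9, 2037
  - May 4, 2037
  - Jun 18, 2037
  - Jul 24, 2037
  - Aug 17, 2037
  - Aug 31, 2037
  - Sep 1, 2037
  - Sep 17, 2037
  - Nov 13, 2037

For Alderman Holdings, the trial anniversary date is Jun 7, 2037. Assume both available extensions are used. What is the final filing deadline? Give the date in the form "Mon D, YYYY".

Adding 10 calendar days to Jun 7, 2037 gives Jun 17, 2037.
Jun 17, 2037 is a Wednesday and not a listed holiday, so it stands.
With the 45-day extension, Jun 17, 2037 becomes Aug 1, 2037.
Because Aug 1, 2037 is a Saturday, the deadline becomes Jul 31, 2037 (Friday).
Add the 7 calendar-day extension to Jul 31, 2037: Aug 7, 2037.
Aug 7, 2037 is a Friday and not a listed holiday, so it stands.
So the filing is due Aug 7, 2037.

Aug 7, 2037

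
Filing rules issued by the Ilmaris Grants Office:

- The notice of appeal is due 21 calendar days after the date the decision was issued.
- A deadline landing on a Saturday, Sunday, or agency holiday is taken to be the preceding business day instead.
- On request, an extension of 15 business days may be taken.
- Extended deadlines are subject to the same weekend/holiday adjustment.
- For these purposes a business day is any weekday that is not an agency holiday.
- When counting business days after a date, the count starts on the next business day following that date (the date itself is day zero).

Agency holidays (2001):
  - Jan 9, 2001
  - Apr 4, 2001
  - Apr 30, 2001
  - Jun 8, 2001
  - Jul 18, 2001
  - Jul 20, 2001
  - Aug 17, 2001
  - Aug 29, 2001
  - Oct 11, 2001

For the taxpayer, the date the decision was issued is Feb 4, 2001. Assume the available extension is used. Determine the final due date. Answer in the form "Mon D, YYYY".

Trigger date Feb 4, 2001 + 21 calendar days = Feb 25, 2001.
Feb 25, 2001 is a Sunday; the preceding business day is Feb 23, 2001 (Friday).
Applying the 15-business-day extension: 15 business days after Feb 23, 2001 is Mar 16, 2001.
Mar 16, 2001 (Friday) is already a business day.
Deadline: Mar 16, 2001.

Mar 16, 2001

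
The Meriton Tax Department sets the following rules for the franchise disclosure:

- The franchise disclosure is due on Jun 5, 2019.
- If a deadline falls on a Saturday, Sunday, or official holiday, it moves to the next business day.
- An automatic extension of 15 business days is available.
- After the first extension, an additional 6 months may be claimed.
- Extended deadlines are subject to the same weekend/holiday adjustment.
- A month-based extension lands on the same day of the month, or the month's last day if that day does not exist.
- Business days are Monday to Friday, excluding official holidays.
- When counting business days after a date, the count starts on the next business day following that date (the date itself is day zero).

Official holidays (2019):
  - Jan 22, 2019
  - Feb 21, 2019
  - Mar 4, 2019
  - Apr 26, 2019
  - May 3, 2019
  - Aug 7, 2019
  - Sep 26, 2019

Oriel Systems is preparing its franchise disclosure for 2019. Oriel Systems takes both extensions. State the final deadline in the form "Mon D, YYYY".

Dec 26, 2019

Start from the fixed due date, Jun 5, 2019.
Jun 5, 2019 falls on a Wednesday, which is a business day, so no adjustment is needed.
The 15-business-day extension runs from Jun 5, 2019 to Jun 26, 2019.
Since Jun 26, 2019 is a Wednesday and not a holiday, the date is unchanged.
Applying the 6 months extension: 6 months after Jun 26, 2019 is Dec 26, 2019.
Dec 26, 2019 is a Thursday and not a listed holiday, so it stands.
The final due date is Dec 26, 2019.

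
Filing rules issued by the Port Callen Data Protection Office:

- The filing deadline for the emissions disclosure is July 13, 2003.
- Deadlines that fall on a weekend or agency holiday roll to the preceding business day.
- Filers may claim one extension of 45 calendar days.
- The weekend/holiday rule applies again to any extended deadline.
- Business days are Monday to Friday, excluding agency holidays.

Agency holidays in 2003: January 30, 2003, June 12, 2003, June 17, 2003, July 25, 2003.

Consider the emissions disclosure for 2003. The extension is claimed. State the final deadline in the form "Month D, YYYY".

August 25, 2003

The stated deadline is July 13, 2003.
July 13, 2003 is a Sunday, so it moves to the preceding business day, July 11, 2003 (Friday).
The 45-calendar-day extension moves the deadline from July 11, 2003 to August 25, 2003.
Since August 25, 2003 is a Monday and not a holiday, the date is unchanged.
Final deadline: August 25, 2003.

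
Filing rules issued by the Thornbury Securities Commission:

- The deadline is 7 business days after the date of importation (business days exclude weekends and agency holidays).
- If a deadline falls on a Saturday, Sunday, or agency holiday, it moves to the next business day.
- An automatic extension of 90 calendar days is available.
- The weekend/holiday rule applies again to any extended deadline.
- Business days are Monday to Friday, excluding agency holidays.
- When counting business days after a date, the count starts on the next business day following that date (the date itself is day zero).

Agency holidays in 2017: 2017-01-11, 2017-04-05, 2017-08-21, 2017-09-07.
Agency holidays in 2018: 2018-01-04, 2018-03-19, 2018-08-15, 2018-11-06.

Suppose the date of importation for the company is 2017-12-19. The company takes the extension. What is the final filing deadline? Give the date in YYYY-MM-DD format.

2018-03-28

Starting the day after 2017-12-19 and counting 7 business days lands on 2017-12-28.
2017-12-28 is a Thursday and not a listed holiday, so it stands.
Add the 90 calendar-day extension to 2017-12-28: 2018-03-28.
2018-03-28 is a Wednesday and not a listed holiday, so it stands.
So the filing is due 2018-03-28.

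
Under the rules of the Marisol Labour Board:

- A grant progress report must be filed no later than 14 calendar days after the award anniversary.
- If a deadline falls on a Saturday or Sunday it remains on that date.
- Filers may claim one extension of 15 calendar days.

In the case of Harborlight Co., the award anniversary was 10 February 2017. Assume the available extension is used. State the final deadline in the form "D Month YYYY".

11 March 2017

From 10 February 2017, 14 calendar days later is 24 February 2017.
No adjustment is made for weekends or holidays, so 24 February 2017 stands.
The 15-calendar-day extension moves the deadline from 24 February 2017 to 11 March 2017.
11 March 2017 falls on a Saturday. The rules make no weekend/holiday allowance, so it remains 11 March 2017.
Final deadline: 11 March 2017.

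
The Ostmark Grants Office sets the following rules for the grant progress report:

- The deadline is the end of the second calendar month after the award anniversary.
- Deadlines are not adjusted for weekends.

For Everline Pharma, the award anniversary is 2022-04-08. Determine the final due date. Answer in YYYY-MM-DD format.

2022-06-30

2 months after 2022-04-08 falls in June 2022; the last day of that month is 2022-06-30.
No adjustment is made for weekends or holidays, so 2022-06-30 stands.
Final deadline: 2022-06-30.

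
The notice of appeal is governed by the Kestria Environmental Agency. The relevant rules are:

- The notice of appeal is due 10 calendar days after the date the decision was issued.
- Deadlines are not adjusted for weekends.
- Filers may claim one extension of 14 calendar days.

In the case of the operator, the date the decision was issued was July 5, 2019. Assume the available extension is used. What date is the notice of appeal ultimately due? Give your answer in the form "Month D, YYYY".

July 29, 2019

From July 5, 2019, 10 calendar days later is July 15, 2019.
July 15, 2019 is a Monday; no weekend or holiday adjustment applies.
With the 14-day extension, July 15, 2019 becomes July 29, 2019.
July 29, 2019 falls on a Monday. The rules make no weekend/holiday allowance, so it remains July 29, 2019.
The final due date is July 29, 2019.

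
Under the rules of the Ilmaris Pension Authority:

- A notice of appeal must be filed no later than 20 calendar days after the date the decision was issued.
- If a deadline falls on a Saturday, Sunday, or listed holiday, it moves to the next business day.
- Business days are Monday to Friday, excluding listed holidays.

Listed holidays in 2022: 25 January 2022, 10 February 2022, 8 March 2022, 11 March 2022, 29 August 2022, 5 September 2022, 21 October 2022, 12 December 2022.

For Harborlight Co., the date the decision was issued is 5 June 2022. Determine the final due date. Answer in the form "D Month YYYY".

27 June 2022

20 calendar days after 5 June 2022 is 25 June 2022.
25 June 2022 falls on a Saturday. Rolling to the next business day gives 27 June 2022, a Monday.
Deadline: 27 June 2022.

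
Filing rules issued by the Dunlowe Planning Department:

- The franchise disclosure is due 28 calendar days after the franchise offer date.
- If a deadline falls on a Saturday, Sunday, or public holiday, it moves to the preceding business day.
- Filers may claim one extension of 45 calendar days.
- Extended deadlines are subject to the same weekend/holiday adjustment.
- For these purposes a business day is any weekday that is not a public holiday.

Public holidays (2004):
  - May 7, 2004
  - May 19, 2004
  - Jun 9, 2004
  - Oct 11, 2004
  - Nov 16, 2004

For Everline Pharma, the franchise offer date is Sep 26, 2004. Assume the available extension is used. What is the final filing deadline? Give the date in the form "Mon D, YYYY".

Dec 6, 2004

28 calendar days after Sep 26, 2004 is Oct 24, 2004.
Oct 24, 2004 is a Sunday, so it moves to the preceding business day, Oct 22, 2004 (Friday).
The 45-calendar-day extension moves the deadline from Oct 22, 2004 to Dec 6, 2004.
Since Dec 6, 2004 is a Monday and not a holiday, the date is unchanged.
Final deadline: Dec 6, 2004.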